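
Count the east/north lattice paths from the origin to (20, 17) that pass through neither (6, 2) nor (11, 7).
Number of paths = 11445705126

Inclusion–exclusion. Total paths: C(37, 20) = 15905368710. Through P₁: C(8, 6)·C(29, 14) = 2171645280. Through P₂: C(18, 11)·C(19, 9) = 2939837472. Since P₁ is strictly southwest of P₂, a monotone path through both must visit P₁ then P₂; paths through both = C(8, 6)·C(10, 5)·C(19, 9) = 651819168. Avoid both = 15905368710 − 2171645280 − 2939837472 + 651819168 = 11445705126.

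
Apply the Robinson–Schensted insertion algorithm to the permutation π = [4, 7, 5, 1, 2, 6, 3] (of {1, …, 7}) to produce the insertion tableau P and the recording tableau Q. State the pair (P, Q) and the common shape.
P = [1, 2, 3] / [4, 5, 6] / [7];  Q = [1, 2, 6] / [3, 5, 7] / [4];  common shape = (3, 3, 1)

Row-insert the values π_1, π_2, … into P one at a time, bumping the leftmost entry strictly greater than the inserted value down to the next row. The recording tableau Q records, in position (i, j), the step at which that cell was added to P.
  Insert 4 (step 1): P = [4];  Q = [1]
  Insert 7 (step 2): P = [4, 7];  Q = [1, 2]
  Insert 5 (step 3): P = [4, 5] / [7];  Q = [1, 2] / [3]
  Insert 1 (step 4): P = [1, 5] / [4] / [7];  Q = [1, 2] / [3] / [4]
  Insert 2 (step 5): P = [1, 2] / [4, 5] / [7];  Q = [1, 2] / [3, 5] / [4]
  Insert 6 (step 6): P = [1, 2, 6] / [4, 5] / [7];  Q = [1, 2, 6] / [3, 5] / [4]
  Insert 3 (step 7): P = [1, 2, 3] / [4, 5, 6] / [7];  Q = [1, 2, 6] / [3, 5, 7] / [4]
Final shape: (3, 3, 1).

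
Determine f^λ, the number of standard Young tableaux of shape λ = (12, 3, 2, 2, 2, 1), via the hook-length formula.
# SYT of shape (12, 3, 2, 2, 2, 1) = 87639552

Hook-length formula: f^λ = n! / Π hook(c), product over all cells c of the Young diagram. For λ = (12, 3, 2, 2, 2, 1), n = 22 boxes. Hook lengths by row (left-to-right, top-to-bottom): [17, 15, 11, 9, 8, 7, 6, 5, 4, 3, 2, 1]; [7, 5, 1]; [5, 3]; [4, 2]; [3, 1]; [1]. Product of hooks = 12825267840000. So f^λ = 22! / 12825267840000 = 1124000727777607680000 / 12825267840000 = 87639552.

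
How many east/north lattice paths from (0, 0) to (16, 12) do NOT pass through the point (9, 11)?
Number of paths = 29078075

Total paths from (0, 0) to (16, 12): C(28, 16) = 30421755. Paths through (9, 11): (paths (0, 0) → (9, 11)) × (paths (9, 11) → (16, 12)) = C(20, 9) · C(8, 7) = 167960 · 8 = 1343680. Avoidance count = 30421755 − 1343680 = 29078075.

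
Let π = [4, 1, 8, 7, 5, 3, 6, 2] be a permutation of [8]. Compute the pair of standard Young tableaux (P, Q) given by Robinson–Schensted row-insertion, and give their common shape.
P = [1, 2, 6] / [3, 5] / [4] / [7] / [8];  Q = [1, 3, 7] / [2, 4] / [5] / [6] / [8];  common shape = (3, 2, 1, 1, 1)

Row-insert the values π_1, π_2, … into P one at a time, bumping the leftmost entry strictly greater than the inserted value down to the next row. The recording tableau Q records, in position (i, j), the step at which that cell was added to P.
  Insert 4 (step 1): P = [4];  Q = [1]
  Insert 1 (step 2): P = [1] / [4];  Q = [1] / [2]
  Insert 8 (step 3): P = [1, 8] / [4];  Q = [1, 3] / [2]
  Insert 7 (step 4): P = [1, 7] / [4, 8];  Q = [1, 3] / [2, 4]
  Insert 5 (step 5): P = [1, 5] / [4, 7] / [8];  Q = [1, 3] / [2, 4] / [5]
  Insert 3 (step 6): P = [1, 3] / [4, 5] / [7] / [8];  Q = [1, 3] / [2, 4] / [5] / [6]
  Insert 6 (step 7): P = [1, 3, 6] / [4, 5] / [7] / [8];  Q = [1, 3, 7] / [2, 4] / [5] / [6]
  Insert 2 (step 8): P = [1, 2, 6] / [3, 5] / [4] / [7] / [8];  Q = [1, 3, 7] / [2, 4] / [5] / [6] / [8]
Final shape: (3, 2, 1, 1, 1).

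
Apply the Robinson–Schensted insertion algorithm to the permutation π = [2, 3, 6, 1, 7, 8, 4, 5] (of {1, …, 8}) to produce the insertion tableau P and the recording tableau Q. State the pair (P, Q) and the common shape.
P = [1, 3, 4, 5, 8] / [2, 6, 7];  Q = [1, 2, 3, 5, 6] / [4, 7, 8];  common shape = (5, 3)

Row-insert the values π_1, π_2, … into P one at a time, bumping the leftmost entry strictly greater than the inserted value down to the next row. The recording tableau Q records, in position (i, j), the step at which that cell was added to P.
  Insert 2 (step 1): P = [2];  Q = [1]
  Insert 3 (step 2): P = [2, 3];  Q = [1, 2]
  Insert 6 (step 3): P = [2, 3, 6];  Q = [1, 2, 3]
  Insert 1 (step 4): P = [1, 3, 6] / [2];  Q = [1, 2, 3] / [4]
  Insert 7 (step 5): P = [1, 3, 6, 7] / [2];  Q = [1, 2, 3, 5] / [4]
  Insert 8 (step 6): P = [1, 3, 6, 7, 8] / [2];  Q = [1, 2, 3, 5, 6] / [4]
  Insert 4 (step 7): P = [1, 3, 4, 7, 8] / [2, 6];  Q = [1, 2, 3, 5, 6] / [4, 7]
  Insert 5 (step 8): P = [1, 3, 4, 5, 8] / [2, 6, 7];  Q = [1, 2, 3, 5, 6] / [4, 7, 8]
Final shape: (5, 3).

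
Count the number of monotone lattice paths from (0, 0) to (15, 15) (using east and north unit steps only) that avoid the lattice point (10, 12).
Number of paths = 118905344

Total paths from (0, 0) to (15, 15): C(30, 15) = 155117520. Paths through (10, 12): (paths (0, 0) → (10, 12)) × (paths (10, 12) → (15, 15)) = C(22, 10) · C(8, 5) = 646646 · 56 = 36212176. Avoidance count = 155117520 − 36212176 = 118905344.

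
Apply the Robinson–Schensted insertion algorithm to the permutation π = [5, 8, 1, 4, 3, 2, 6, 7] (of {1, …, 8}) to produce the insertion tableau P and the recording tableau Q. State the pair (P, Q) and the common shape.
P = [1, 2, 6, 7] / [3, 8] / [4] / [5];  Q = [1, 2, 7, 8] / [3, 4] / [5] / [6];  common shape = (4, 2, 1, 1)

Row-insert the values π_1, π_2, … into P one at a time, bumping the leftmost entry strictly greater than the inserted value down to the next row. The recording tableau Q records, in position (i, j), the step at which that cell was added to P.
  Insert 5 (step 1): P = [5];  Q = [1]
  Insert 8 (step 2): P = [5, 8];  Q = [1, 2]
  Insert 1 (step 3): P = [1, 8] / [5];  Q = [1, 2] / [3]
  Insert 4 (step 4): P = [1, 4] / [5, 8];  Q = [1, 2] / [3, 4]
  Insert 3 (step 5): P = [1, 3] / [4, 8] / [5];  Q = [1, 2] / [3, 4] / [5]
  Insert 2 (step 6): P = [1, 2] / [3, 8] / [4] / [5];  Q = [1, 2] / [3, 4] / [5] / [6]
  Insert 6 (step 7): P = [1, 2, 6] / [3, 8] / [4] / [5];  Q = [1, 2, 7] / [3, 4] / [5] / [6]
  Insert 7 (step 8): P = [1, 2, 6, 7] / [3, 8] / [4] / [5];  Q = [1, 2, 7, 8] / [3, 4] / [5] / [6]
Final shape: (4, 2, 1, 1).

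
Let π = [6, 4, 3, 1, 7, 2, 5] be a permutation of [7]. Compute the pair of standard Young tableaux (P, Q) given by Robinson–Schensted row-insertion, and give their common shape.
P = [1, 2, 5] / [3, 7] / [4] / [6];  Q = [1, 5, 7] / [2, 6] / [3] / [4];  common shape = (3, 2, 1, 1)

Row-insert the values π_1, π_2, … into P one at a time, bumping the leftmost entry strictly greater than the inserted value down to the next row. The recording tableau Q records, in position (i, j), the step at which that cell was added to P.
  Insert 6 (step 1): P = [6];  Q = [1]
  Insert 4 (step 2): P = [4] / [6];  Q = [1] / [2]
  Insert 3 (step 3): P = [3] / [4] / [6];  Q = [1] / [2] / [3]
  Insert 1 (step 4): P = [1] / [3] / [4] / [6];  Q = [1] / [2] / [3] / [4]
  Insert 7 (step 5): P = [1, 7] / [3] / [4] / [6];  Q = [1, 5] / [2] / [3] / [4]
  Insert 2 (step 6): P = [1, 2] / [3, 7] / [4] / [6];  Q = [1, 5] / [2, 6] / [3] / [4]
  Insert 5 (step 7): P = [1, 2, 5] / [3, 7] / [4] / [6];  Q = [1, 5, 7] / [2, 6] / [3] / [4]
Final shape: (3, 2, 1, 1).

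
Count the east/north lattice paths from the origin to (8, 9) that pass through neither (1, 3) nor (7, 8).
Number of paths = 8272

Inclusion–exclusion. Total paths: C(17, 8) = 24310. Through P₁: C(4, 1)·C(13, 7) = 6864. Through P₂: C(15, 7)·C(2, 1) = 12870. Since P₁ is strictly southwest of P₂, a monotone path through both must visit P₁ then P₂; paths through both = C(4, 1)·C(11, 6)·C(2, 1) = 3696. Avoid both = 24310 − 6864 − 12870 + 3696 = 8272.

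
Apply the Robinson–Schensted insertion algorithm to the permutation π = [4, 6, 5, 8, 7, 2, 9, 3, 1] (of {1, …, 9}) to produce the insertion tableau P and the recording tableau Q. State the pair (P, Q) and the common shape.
P = [1, 3, 7, 9] / [2, 5] / [4, 8] / [6];  Q = [1, 2, 4, 7] / [3, 5] / [6, 8] / [9];  common shape = (4, 2, 2, 1)

Row-insert the values π_1, π_2, … into P one at a time, bumping the leftmost entry strictly greater than the inserted value down to the next row. The recording tableau Q records, in position (i, j), the step at which that cell was added to P.
  Insert 4 (step 1): P = [4];  Q = [1]
  Insert 6 (step 2): P = [4, 6];  Q = [1, 2]
  Insert 5 (step 3): P = [4, 5] / [6];  Q = [1, 2] / [3]
  Insert 8 (step 4): P = [4, 5, 8] / [6];  Q = [1, 2, 4] / [3]
  Insert 7 (step 5): P = [4, 5, 7] / [6, 8];  Q = [1, 2, 4] / [3, 5]
  Insert 2 (step 6): P = [2, 5, 7] / [4, 8] / [6];  Q = [1, 2, 4] / [3, 5] / [6]
  Insert 9 (step 7): P = [2, 5, 7, 9] / [4, 8] / [6];  Q = [1, 2, 4, 7] / [3, 5] / [6]
  Insert 3 (step 8): P = [2, 3, 7, 9] / [4, 5] / [6, 8];  Q = [1, 2, 4, 7] / [3, 5] / [6, 8]
  Insert 1 (step 9): P = [1, 3, 7, 9] / [2, 5] / [4, 8] / [6];  Q = [1, 2, 4, 7] / [3, 5] / [6, 8] / [9]
Final shape: (4, 2, 2, 1).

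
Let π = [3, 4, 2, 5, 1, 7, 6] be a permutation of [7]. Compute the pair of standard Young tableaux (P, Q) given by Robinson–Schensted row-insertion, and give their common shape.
P = [1, 4, 5, 6] / [2, 7] / [3];  Q = [1, 2, 4, 6] / [3, 7] / [5];  common shape = (4, 2, 1)

Row-insert the values π_1, π_2, … into P one at a time, bumping the leftmost entry strictly greater than the inserted value down to the next row. The recording tableau Q records, in position (i, j), the step at which that cell was added to P.
  Insert 3 (step 1): P = [3];  Q = [1]
  Insert 4 (step 2): P = [3, 4];  Q = [1, 2]
  Insert 2 (step 3): P = [2, 4] / [3];  Q = [1, 2] / [3]
  Insert 5 (step 4): P = [2, 4, 5] / [3];  Q = [1, 2, 4] / [3]
  Insert 1 (step 5): P = [1, 4, 5] / [2] / [3];  Q = [1, 2, 4] / [3] / [5]
  Insert 7 (step 6): P = [1, 4, 5, 7] / [2] / [3];  Q = [1, 2, 4, 6] / [3] / [5]
  Insert 6 (step 7): P = [1, 4, 5, 6] / [2, 7] / [3];  Q = [1, 2, 4, 6] / [3, 7] / [5]
Final shape: (4, 2, 1).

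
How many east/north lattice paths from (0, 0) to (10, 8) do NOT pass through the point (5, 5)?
Number of paths = 29646

Total paths from (0, 0) to (10, 8): C(18, 10) = 43758. Paths through (5, 5): (paths (0, 0) → (5, 5)) × (paths (5, 5) → (10, 8)) = C(10, 5) · C(8, 5) = 252 · 56 = 14112. Avoidance count = 43758 − 14112 = 29646.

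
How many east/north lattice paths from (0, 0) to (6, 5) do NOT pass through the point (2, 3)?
Number of paths = 312

Total paths from (0, 0) to (6, 5): C(11, 6) = 462. Paths through (2, 3): (paths (0, 0) → (2, 3)) × (paths (2, 3) → (6, 5)) = C(5, 2) · C(6, 4) = 10 · 15 = 150. Avoidance count = 462 − 150 = 312.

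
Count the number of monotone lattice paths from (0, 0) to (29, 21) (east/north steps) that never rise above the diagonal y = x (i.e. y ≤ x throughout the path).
Number of paths = 20198233818840

By the reflection principle (André's argument), the number of monotone paths to (29, 21) with n ≤ m that never go above y = x is C(50, 29) − C(50, 30) = 67327446062800 − 47129212243960 = 20198233818840.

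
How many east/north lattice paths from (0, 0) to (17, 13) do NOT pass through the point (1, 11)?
Number of paths = 119758014

Total paths from (0, 0) to (17, 13): C(30, 17) = 119759850. Paths through (1, 11): (paths (0, 0) → (1, 11)) × (paths (1, 11) → (17, 13)) = C(12, 1) · C(18, 16) = 12 · 153 = 1836. Avoidance count = 119759850 − 1836 = 119758014.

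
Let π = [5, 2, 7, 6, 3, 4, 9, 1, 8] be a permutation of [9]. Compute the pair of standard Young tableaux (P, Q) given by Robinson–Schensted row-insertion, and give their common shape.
P = [1, 3, 4, 8] / [2, 6, 9] / [5] / [7];  Q = [1, 3, 6, 7] / [2, 4, 9] / [5] / [8];  common shape = (4, 3, 1, 1)

Row-insert the values π_1, π_2, … into P one at a time, bumping the leftmost entry strictly greater than the inserted value down to the next row. The recording tableau Q records, in position (i, j), the step at which that cell was added to P.
  Insert 5 (step 1): P = [5];  Q = [1]
  Insert 2 (step 2): P = [2] / [5];  Q = [1] / [2]
  Insert 7 (step 3): P = [2, 7] / [5];  Q = [1, 3] / [2]
  Insert 6 (step 4): P = [2, 6] / [5, 7];  Q = [1, 3] / [2, 4]
  Insert 3 (step 5): P = [2, 3] / [5, 6] / [7];  Q = [1, 3] / [2, 4] / [5]
  Insert 4 (step 6): P = [2, 3, 4] / [5, 6] / [7];  Q = [1, 3, 6] / [2, 4] / [5]
  Insert 9 (step 7): P = [2, 3, 4, 9] / [5, 6] / [7];  Q = [1, 3, 6, 7] / [2, 4] / [5]
  Insert 1 (step 8): P = [1, 3, 4, 9] / [2, 6] / [5] / [7];  Q = [1, 3, 6, 7] / [2, 4] / [5] / [8]
  Insert 8 (step 9): P = [1, 3, 4, 8] / [2, 6, 9] / [5] / [7];  Q = [1, 3, 6, 7] / [2, 4, 9] / [5] / [8]
Final shape: (4, 3, 1, 1).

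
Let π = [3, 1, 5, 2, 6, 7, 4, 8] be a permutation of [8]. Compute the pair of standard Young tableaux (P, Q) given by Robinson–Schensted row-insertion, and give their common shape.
P = [1, 2, 4, 7, 8] / [3, 5, 6];  Q = [1, 3, 5, 6, 8] / [2, 4, 7];  common shape = (5, 3)

Row-insert the values π_1, π_2, … into P one at a time, bumping the leftmost entry strictly greater than the inserted value down to the next row. The recording tableau Q records, in position (i, j), the step at which that cell was added to P.
  Insert 3 (step 1): P = [3];  Q = [1]
  Insert 1 (step 2): P = [1] / [3];  Q = [1] / [2]
  Insert 5 (step 3): P = [1, 5] / [3];  Q = [1, 3] / [2]
  Insert 2 (step 4): P = [1, 2] / [3, 5];  Q = [1, 3] / [2, 4]
  Insert 6 (step 5): P = [1, 2, 6] / [3, 5];  Q = [1, 3, 5] / [2, 4]
  Insert 7 (step 6): P = [1, 2, 6, 7] / [3, 5];  Q = [1, 3, 5, 6] / [2, 4]
  Insert 4 (step 7): P = [1, 2, 4, 7] / [3, 5, 6];  Q = [1, 3, 5, 6] / [2, 4, 7]
  Insert 8 (step 8): P = [1, 2, 4, 7, 8] / [3, 5, 6];  Q = [1, 3, 5, 6, 8] / [2, 4, 7]
Final shape: (5, 3).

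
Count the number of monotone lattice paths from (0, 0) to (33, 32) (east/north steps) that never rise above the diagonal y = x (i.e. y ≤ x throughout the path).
Number of paths = 212336130412243110

By the reflection principle (André's argument), the number of monotone paths to (33, 32) with n ≤ m that never go above y = x is C(65, 33) − C(65, 34) = 3609714217008132870 − 3397378086595889760 = 212336130412243110.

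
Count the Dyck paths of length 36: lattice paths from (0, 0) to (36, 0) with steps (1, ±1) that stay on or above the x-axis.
C_18 = 477638700

These Dyck paths are counted by the Catalan number C_n = (1/(n + 1)) · C(2n, n). For n = 18: C_18 = (1/19) · C(36, 18) = 9075135300/19 = 477638700.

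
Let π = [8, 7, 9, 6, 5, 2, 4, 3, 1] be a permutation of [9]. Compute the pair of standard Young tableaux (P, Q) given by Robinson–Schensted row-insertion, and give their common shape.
P = [1, 3] / [2, 9] / [4] / [5] / [6] / [7] / [8];  Q = [1, 3] / [2, 7] / [4] / [5] / [6] / [8] / [9];  common shape = (2, 2, 1, 1, 1, 1, 1)

Row-insert the values π_1, π_2, … into P one at a time, bumping the leftmost entry strictly greater than the inserted value down to the next row. The recording tableau Q records, in position (i, j), the step at which that cell was added to P.
  Insert 8 (step 1): P = [8];  Q = [1]
  Insert 7 (step 2): P = [7] / [8];  Q = [1] / [2]
  Insert 9 (step 3): P = [7, 9] / [8];  Q = [1, 3] / [2]
  Insert 6 (step 4): P = [6, 9] / [7] / [8];  Q = [1, 3] / [2] / [4]
  Insert 5 (step 5): P = [5, 9] / [6] / [7] / [8];  Q = [1, 3] / [2] / [4] / [5]
  Insert 2 (step 6): P = [2, 9] / [5] / [6] / [7] / [8];  Q = [1, 3] / [2] / [4] / [5] / [6]
  Insert 4 (step 7): P = [2, 4] / [5, 9] / [6] / [7] / [8];  Q = [1, 3] / [2, 7] / [4] / [5] / [6]
  Insert 3 (step 8): P = [2, 3] / [4, 9] / [5] / [6] / [7] / [8];  Q = [1, 3] / [2, 7] / [4] / [5] / [6] / [8]
  Insert 1 (step 9): P = [1, 3] / [2, 9] / [4] / [5] / [6] / [7] / [8];  Q = [1, 3] / [2, 7] / [4] / [5] / [6] / [8] / [9]
Final shape: (2, 2, 1, 1, 1, 1, 1).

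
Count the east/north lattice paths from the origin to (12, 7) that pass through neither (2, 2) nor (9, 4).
Number of paths = 22390

Inclusion–exclusion. Total paths: C(19, 12) = 50388. Through P₁: C(4, 2)·C(15, 10) = 18018. Through P₂: C(13, 9)·C(6, 3) = 14300. Since P₁ is strictly southwest of P₂, a monotone path through both must visit P₁ then P₂; paths through both = C(4, 2)·C(9, 7)·C(6, 3) = 4320. Avoid both = 50388 − 18018 − 14300 + 4320 = 22390.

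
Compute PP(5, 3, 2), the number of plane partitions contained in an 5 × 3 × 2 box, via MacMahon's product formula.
PP(5, 3, 2) = 1176

Evaluate the triple product over i = 1..5, j = 1..3, k = 1..2. The factors are (2/1) · (3/2) · (3/2) · (4/3) · (4/3) · (5/4) · (3/2) · (4/3) · … (30 factors total). The numerators and denominators telescope so the product is an integer; carrying out the multiplication exactly gives PP(5, 3, 2) = 1176.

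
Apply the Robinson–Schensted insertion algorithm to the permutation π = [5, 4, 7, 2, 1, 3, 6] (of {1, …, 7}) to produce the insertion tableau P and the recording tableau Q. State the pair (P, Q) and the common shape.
P = [1, 3, 6] / [2, 7] / [4] / [5];  Q = [1, 3, 7] / [2, 6] / [4] / [5];  common shape = (3, 2, 1, 1)

Row-insert the values π_1, π_2, … into P one at a time, bumping the leftmost entry strictly greater than the inserted value down to the next row. The recording tableau Q records, in position (i, j), the step at which that cell was added to P.
  Insert 5 (step 1): P = [5];  Q = [1]
  Insert 4 (step 2): P = [4] / [5];  Q = [1] / [2]
  Insert 7 (step 3): P = [4, 7] / [5];  Q = [1, 3] / [2]
  Insert 2 (step 4): P = [2, 7] / [4] / [5];  Q = [1, 3] / [2] / [4]
  Insert 1 (step 5): P = [1, 7] / [2] / [4] / [5];  Q = [1, 3] / [2] / [4] / [5]
  Insert 3 (step 6): P = [1, 3] / [2, 7] / [4] / [5];  Q = [1, 3] / [2, 6] / [4] / [5]
  Insert 6 (step 7): P = [1, 3, 6] / [2, 7] / [4] / [5];  Q = [1, 3, 7] / [2, 6] / [4] / [5]
Final shape: (3, 2, 1, 1).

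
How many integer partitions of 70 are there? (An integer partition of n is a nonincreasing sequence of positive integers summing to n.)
p(70) = 4087968

Compute p(n) via the recurrence p(n, m) = p(n, m−1) + p(n−m, m), where p(n, m) counts partitions of n with all parts ≤ m and p(n) = p(n, n). The base cases are p(0, m) = 1 and p(n, 0) = 0 for n > 0. Filling the table yields p(70) = 4087968. (Euler's pentagonal recurrence is an alternative.)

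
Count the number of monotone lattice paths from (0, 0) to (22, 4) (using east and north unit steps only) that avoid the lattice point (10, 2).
Number of paths = 8944

Total paths from (0, 0) to (22, 4): C(26, 22) = 14950. Paths through (10, 2): (paths (0, 0) → (10, 2)) × (paths (10, 2) → (22, 4)) = C(12, 10) · C(14, 12) = 66 · 91 = 6006. Avoidance count = 14950 − 6006 = 8944.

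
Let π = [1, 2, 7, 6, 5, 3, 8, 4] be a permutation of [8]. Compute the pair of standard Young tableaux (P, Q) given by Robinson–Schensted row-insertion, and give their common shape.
P = [1, 2, 3, 4] / [5, 8] / [6] / [7];  Q = [1, 2, 3, 7] / [4, 8] / [5] / [6];  common shape = (4, 2, 1, 1)

Row-insert the values π_1, π_2, … into P one at a time, bumping the leftmost entry strictly greater than the inserted value down to the next row. The recording tableau Q records, in position (i, j), the step at which that cell was added to P.
  Insert 1 (step 1): P = [1];  Q = [1]
  Insert 2 (step 2): P = [1, 2];  Q = [1, 2]
  Insert 7 (step 3): P = [1, 2, 7];  Q = [1, 2, 3]
  Insert 6 (step 4): P = [1, 2, 6] / [7];  Q = [1, 2, 3] / [4]
  Insert 5 (step 5): P = [1, 2, 5] / [6] / [7];  Q = [1, 2, 3] / [4] / [5]
  Insert 3 (step 6): P = [1, 2, 3] / [5] / [6] / [7];  Q = [1, 2, 3] / [4] / [5] / [6]
  Insert 8 (step 7): P = [1, 2, 3, 8] / [5] / [6] / [7];  Q = [1, 2, 3, 7] / [4] / [5] / [6]
  Insert 4 (step 8): P = [1, 2, 3, 4] / [5, 8] / [6] / [7];  Q = [1, 2, 3, 7] / [4, 8] / [5] / [6]
Final shape: (4, 2, 1, 1).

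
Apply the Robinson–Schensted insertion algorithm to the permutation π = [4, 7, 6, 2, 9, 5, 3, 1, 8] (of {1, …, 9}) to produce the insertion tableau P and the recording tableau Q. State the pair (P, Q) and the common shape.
P = [1, 3, 8] / [2, 5, 9] / [4] / [6] / [7];  Q = [1, 2, 5] / [3, 6, 9] / [4] / [7] / [8];  common shape = (3, 3, 1, 1, 1)

Row-insert the values π_1, π_2, … into P one at a time, bumping the leftmost entry strictly greater than the inserted value down to the next row. The recording tableau Q records, in position (i, j), the step at which that cell was added to P.
  Insert 4 (step 1): P = [4];  Q = [1]
  Insert 7 (step 2): P = [4, 7];  Q = [1, 2]
  Insert 6 (step 3): P = [4, 6] / [7];  Q = [1, 2] / [3]
  Insert 2 (step 4): P = [2, 6] / [4] / [7];  Q = [1, 2] / [3] / [4]
  Insert 9 (step 5): P = [2, 6, 9] / [4] / [7];  Q = [1, 2, 5] / [3] / [4]
  Insert 5 (step 6): P = [2, 5, 9] / [4, 6] / [7];  Q = [1, 2, 5] / [3, 6] / [4]
  Insert 3 (step 7): P = [2, 3, 9] / [4, 5] / [6] / [7];  Q = [1, 2, 5] / [3, 6] / [4] / [7]
  Insert 1 (step 8): P = [1, 3, 9] / [2, 5] / [4] / [6] / [7];  Q = [1, 2, 5] / [3, 6] / [4] / [7] / [8]
  Insert 8 (step 9): P = [1, 3, 8] / [2, 5, 9] / [4] / [6] / [7];  Q = [1, 2, 5] / [3, 6, 9] / [4] / [7] / [8]
Final shape: (3, 3, 1, 1, 1).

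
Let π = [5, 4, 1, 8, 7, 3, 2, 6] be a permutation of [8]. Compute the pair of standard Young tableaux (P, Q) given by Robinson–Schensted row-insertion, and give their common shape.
P = [1, 2, 6] / [3, 7] / [4, 8] / [5];  Q = [1, 4, 8] / [2, 5] / [3, 6] / [7];  common shape = (3, 2, 2, 1)

Row-insert the values π_1, π_2, … into P one at a time, bumping the leftmost entry strictly greater than the inserted value down to the next row. The recording tableau Q records, in position (i, j), the step at which that cell was added to P.
  Insert 5 (step 1): P = [5];  Q = [1]
  Insert 4 (step 2): P = [4] / [5];  Q = [1] / [2]
  Insert 1 (step 3): P = [1] / [4] / [5];  Q = [1] / [2] / [3]
  Insert 8 (step 4): P = [1, 8] / [4] / [5];  Q = [1, 4] / [2] / [3]
  Insert 7 (step 5): P = [1, 7] / [4, 8] / [5];  Q = [1, 4] / [2, 5] / [3]
  Insert 3 (step 6): P = [1, 3] / [4, 7] / [5, 8];  Q = [1, 4] / [2, 5] / [3, 6]
  Insert 2 (step 7): P = [1, 2] / [3, 7] / [4, 8] / [5];  Q = [1, 4] / [2, 5] / [3, 6] / [7]
  Insert 6 (step 8): P = [1, 2, 6] / [3, 7] / [4, 8] / [5];  Q = [1, 4, 8] / [2, 5] / [3, 6] / [7]
Final shape: (3, 2, 2, 1).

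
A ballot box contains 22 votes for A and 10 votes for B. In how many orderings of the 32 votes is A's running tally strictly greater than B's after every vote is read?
Strict-lead orderings = 24192090

Total orderings of the 32 votes with 22 for A: C(32, 22) = 64512240. By the Bertrand ballot formula (Cycle Lemma / reflection principle), the number of orderings in which A is strictly ahead of B throughout is (p − q)/(p + q) · C(p + q, p) = (22 − 10)/(22 + 10) · 64512240 = 24192090.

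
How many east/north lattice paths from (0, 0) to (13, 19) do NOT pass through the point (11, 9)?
Number of paths = 336288240

Total paths from (0, 0) to (13, 19): C(32, 13) = 347373600. Paths through (11, 9): (paths (0, 0) → (11, 9)) × (paths (11, 9) → (13, 19)) = C(20, 11) · C(12, 2) = 167960 · 66 = 11085360. Avoidance count = 347373600 − 11085360 = 336288240.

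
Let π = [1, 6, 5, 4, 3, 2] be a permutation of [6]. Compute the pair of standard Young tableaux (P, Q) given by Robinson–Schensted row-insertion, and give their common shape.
P = [1, 2] / [3] / [4] / [5] / [6];  Q = [1, 2] / [3] / [4] / [5] / [6];  common shape = (2, 1, 1, 1, 1)

Row-insert the values π_1, π_2, … into P one at a time, bumping the leftmost entry strictly greater than the inserted value down to the next row. The recording tableau Q records, in position (i, j), the step at which that cell was added to P.
  Insert 1 (step 1): P = [1];  Q = [1]
  Insert 6 (step 2): P = [1, 6];  Q = [1, 2]
  Insert 5 (step 3): P = [1, 5] / [6];  Q = [1, 2] / [3]
  Insert 4 (step 4): P = [1, 4] / [5] / [6];  Q = [1, 2] / [3] / [4]
  Insert 3 (step 5): P = [1, 3] / [4] / [5] / [6];  Q = [1, 2] / [3] / [4] / [5]
  Insert 2 (step 6): P = [1, 2] / [3] / [4] / [5] / [6];  Q = [1, 2] / [3] / [4] / [5] / [6]
Final shape: (2, 1, 1, 1, 1).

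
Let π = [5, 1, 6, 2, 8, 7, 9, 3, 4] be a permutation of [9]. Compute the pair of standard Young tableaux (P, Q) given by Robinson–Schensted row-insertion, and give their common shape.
P = [1, 2, 3, 4] / [5, 6, 7, 9] / [8];  Q = [1, 3, 5, 7] / [2, 4, 6, 9] / [8];  common shape = (4, 4, 1)

Row-insert the values π_1, π_2, … into P one at a time, bumping the leftmost entry strictly greater than the inserted value down to the next row. The recording tableau Q records, in position (i, j), the step at which that cell was added to P.
  Insert 5 (step 1): P = [5];  Q = [1]
  Insert 1 (step 2): P = [1] / [5];  Q = [1] / [2]
  Insert 6 (step 3): P = [1, 6] / [5];  Q = [1, 3] / [2]
  Insert 2 (step 4): P = [1, 2] / [5, 6];  Q = [1, 3] / [2, 4]
  Insert 8 (step 5): P = [1, 2, 8] / [5, 6];  Q = [1, 3, 5] / [2, 4]
  Insert 7 (step 6): P = [1, 2, 7] / [5, 6, 8];  Q = [1, 3, 5] / [2, 4, 6]
  Insert 9 (step 7): P = [1, 2, 7, 9] / [5, 6, 8];  Q = [1, 3, 5, 7] / [2, 4, 6]
  Insert 3 (step 8): P = [1, 2, 3, 9] / [5, 6, 7] / [8];  Q = [1, 3, 5, 7] / [2, 4, 6] / [8]
  Insert 4 (step 9): P = [1, 2, 3, 4] / [5, 6, 7, 9] / [8];  Q = [1, 3, 5, 7] / [2, 4, 6, 9] / [8]
Final shape: (4, 4, 1).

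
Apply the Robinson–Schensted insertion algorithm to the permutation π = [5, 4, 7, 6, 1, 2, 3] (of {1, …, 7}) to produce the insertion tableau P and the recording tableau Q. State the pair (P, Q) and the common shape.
P = [1, 2, 3] / [4, 6] / [5, 7];  Q = [1, 3, 7] / [2, 4] / [5, 6];  common shape = (3, 2, 2)

Row-insert the values π_1, π_2, … into P one at a time, bumping the leftmost entry strictly greater than the inserted value down to the next row. The recording tableau Q records, in position (i, j), the step at which that cell was added to P.
  Insert 5 (step 1): P = [5];  Q = [1]
  Insert 4 (step 2): P = [4] / [5];  Q = [1] / [2]
  Insert 7 (step 3): P = [4, 7] / [5];  Q = [1, 3] / [2]
  Insert 6 (step 4): P = [4, 6] / [5, 7];  Q = [1, 3] / [2, 4]
  Insert 1 (step 5): P = [1, 6] / [4, 7] / [5];  Q = [1, 3] / [2, 4] / [5]
  Insert 2 (step 6): P = [1, 2] / [4, 6] / [5, 7];  Q = [1, 3] / [2, 4] / [5, 6]
  Insert 3 (step 7): P = [1, 2, 3] / [4, 6] / [5, 7];  Q = [1, 3, 7] / [2, 4] / [5, 6]
Final shape: (3, 2, 2).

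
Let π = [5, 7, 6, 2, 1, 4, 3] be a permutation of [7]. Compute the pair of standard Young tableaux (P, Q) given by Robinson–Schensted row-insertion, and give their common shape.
P = [1, 3] / [2, 4] / [5, 6] / [7];  Q = [1, 2] / [3, 6] / [4, 7] / [5];  common shape = (2, 2, 2, 1)

Row-insert the values π_1, π_2, … into P one at a time, bumping the leftmost entry strictly greater than the inserted value down to the next row. The recording tableau Q records, in position (i, j), the step at which that cell was added to P.
  Insert 5 (step 1): P = [5];  Q = [1]
  Insert 7 (step 2): P = [5, 7];  Q = [1, 2]
  Insert 6 (step 3): P = [5, 6] / [7];  Q = [1, 2] / [3]
  Insert 2 (step 4): P = [2, 6] / [5] / [7];  Q = [1, 2] / [3] / [4]
  Insert 1 (step 5): P = [1, 6] / [2] / [5] / [7];  Q = [1, 2] / [3] / [4] / [5]
  Insert 4 (step 6): P = [1, 4] / [2, 6] / [5] / [7];  Q = [1, 2] / [3, 6] / [4] / [5]
  Insert 3 (step 7): P = [1, 3] / [2, 4] / [5, 6] / [7];  Q = [1, 2] / [3, 6] / [4, 7] / [5]
Final shape: (2, 2, 2, 1).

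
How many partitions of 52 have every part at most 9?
p(52, parts ≤ 9) = 57358

Use the recurrence p(n, m) = p(n, m−1) + p(n−m, m): either the largest part is < m (count p(n, m−1)) or the largest part is exactly m (remove one copy of m, count p(n−m, m)). With p(0, ·) = 1 this gives p(52, parts ≤ 9) = 57358. (By conjugating Young diagrams, this also counts partitions of 52 into at most 9 parts.)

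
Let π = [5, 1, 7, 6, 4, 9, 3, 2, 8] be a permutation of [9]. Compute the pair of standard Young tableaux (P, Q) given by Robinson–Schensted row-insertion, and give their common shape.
P = [1, 2, 8] / [3, 6, 9] / [4] / [5] / [7];  Q = [1, 3, 6] / [2, 4, 9] / [5] / [7] / [8];  common shape = (3, 3, 1, 1, 1)

Row-insert the values π_1, π_2, … into P one at a time, bumping the leftmost entry strictly greater than the inserted value down to the next row. The recording tableau Q records, in position (i, j), the step at which that cell was added to P.
  Insert 5 (step 1): P = [5];  Q = [1]
  Insert 1 (step 2): P = [1] / [5];  Q = [1] / [2]
  Insert 7 (step 3): P = [1, 7] / [5];  Q = [1, 3] / [2]
  Insert 6 (step 4): P = [1, 6] / [5, 7];  Q = [1, 3] / [2, 4]
  Insert 4 (step 5): P = [1, 4] / [5, 6] / [7];  Q = [1, 3] / [2, 4] / [5]
  Insert 9 (step 6): P = [1, 4, 9] / [5, 6] / [7];  Q = [1, 3, 6] / [2, 4] / [5]
  Insert 3 (step 7): P = [1, 3, 9] / [4, 6] / [5] / [7];  Q = [1, 3, 6] / [2, 4] / [5] / [7]
  Insert 2 (step 8): P = [1, 2, 9] / [3, 6] / [4] / [5] / [7];  Q = [1, 3, 6] / [2, 4] / [5] / [7] / [8]
  Insert 8 (step 9): P = [1, 2, 8] / [3, 6, 9] / [4] / [5] / [7];  Q = [1, 3, 6] / [2, 4, 9] / [5] / [7] / [8]
Final shape: (3, 3, 1, 1, 1).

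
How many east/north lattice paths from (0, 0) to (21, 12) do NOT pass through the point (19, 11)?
Number of paths = 190935420

Total paths from (0, 0) to (21, 12): C(33, 21) = 354817320. Paths through (19, 11): (paths (0, 0) → (19, 11)) × (paths (19, 11) → (21, 12)) = C(30, 19) · C(3, 2) = 54627300 · 3 = 163881900. Avoidance count = 354817320 − 163881900 = 190935420.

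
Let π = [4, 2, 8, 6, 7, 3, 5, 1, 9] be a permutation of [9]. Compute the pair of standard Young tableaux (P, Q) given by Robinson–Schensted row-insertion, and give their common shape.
P = [1, 3, 5, 9] / [2, 6, 7] / [4] / [8];  Q = [1, 3, 5, 9] / [2, 4, 7] / [6] / [8];  common shape = (4, 3, 1, 1)

Row-insert the values π_1, π_2, … into P one at a time, bumping the leftmost entry strictly greater than the inserted value down to the next row. The recording tableau Q records, in position (i, j), the step at which that cell was added to P.
  Insert 4 (step 1): P = [4];  Q = [1]
  Insert 2 (step 2): P = [2] / [4];  Q = [1] / [2]
  Insert 8 (step 3): P = [2, 8] / [4];  Q = [1, 3] / [2]
  Insert 6 (step 4): P = [2, 6] / [4, 8];  Q = [1, 3] / [2, 4]
  Insert 7 (step 5): P = [2, 6, 7] / [4, 8];  Q = [1, 3, 5] / [2, 4]
  Insert 3 (step 6): P = [2, 3, 7] / [4, 6] / [8];  Q = [1, 3, 5] / [2, 4] / [6]
  Insert 5 (step 7): P = [2, 3, 5] / [4, 6, 7] / [8];  Q = [1, 3, 5] / [2, 4, 7] / [6]
  Insert 1 (step 8): P = [1, 3, 5] / [2, 6, 7] / [4] / [8];  Q = [1, 3, 5] / [2, 4, 7] / [6] / [8]
  Insert 9 (step 9): P = [1, 3, 5, 9] / [2, 6, 7] / [4] / [8];  Q = [1, 3, 5, 9] / [2, 4, 7] / [6] / [8]
Final shape: (4, 3, 1, 1).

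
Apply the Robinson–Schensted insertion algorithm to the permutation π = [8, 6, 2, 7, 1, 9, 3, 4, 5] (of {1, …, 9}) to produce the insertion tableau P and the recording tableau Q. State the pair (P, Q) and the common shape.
P = [1, 3, 4, 5] / [2, 7, 9] / [6] / [8];  Q = [1, 4, 6, 9] / [2, 7, 8] / [3] / [5];  common shape = (4, 3, 1, 1)

Row-insert the values π_1, π_2, … into P one at a time, bumping the leftmost entry strictly greater than the inserted value down to the next row. The recording tableau Q records, in position (i, j), the step at which that cell was added to P.
  Insert 8 (step 1): P = [8];  Q = [1]
  Insert 6 (step 2): P = [6] / [8];  Q = [1] / [2]
  Insert 2 (step 3): P = [2] / [6] / [8];  Q = [1] / [2] / [3]
  Insert 7 (step 4): P = [2, 7] / [6] / [8];  Q = [1, 4] / [2] / [3]
  Insert 1 (step 5): P = [1, 7] / [2] / [6] / [8];  Q = [1, 4] / [2] / [3] / [5]
  Insert 9 (step 6): P = [1, 7, 9] / [2] / [6] / [8];  Q = [1, 4, 6] / [2] / [3] / [5]
  Insert 3 (step 7): P = [1, 3, 9] / [2, 7] / [6] / [8];  Q = [1, 4, 6] / [2, 7] / [3] / [5]
  Insert 4 (step 8): P = [1, 3, 4] / [2, 7, 9] / [6] / [8];  Q = [1, 4, 6] / [2, 7, 8] / [3] / [5]
  Insert 5 (step 9): P = [1, 3, 4, 5] / [2, 7, 9] / [6] / [8];  Q = [1, 4, 6, 9] / [2, 7, 8] / [3] / [5]
Final shape: (4, 3, 1, 1).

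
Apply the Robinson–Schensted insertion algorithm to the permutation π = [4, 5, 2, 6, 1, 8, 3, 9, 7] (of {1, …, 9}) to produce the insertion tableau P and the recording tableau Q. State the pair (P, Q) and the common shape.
P = [1, 3, 6, 7, 9] / [2, 5, 8] / [4];  Q = [1, 2, 4, 6, 8] / [3, 7, 9] / [5];  common shape = (5, 3, 1)

Row-insert the values π_1, π_2, … into P one at a time, bumping the leftmost entry strictly greater than the inserted value down to the next row. The recording tableau Q records, in position (i, j), the step at which that cell was added to P.
  Insert 4 (step 1): P = [4];  Q = [1]
  Insert 5 (step 2): P = [4, 5];  Q = [1, 2]
  Insert 2 (step 3): P = [2, 5] / [4];  Q = [1, 2] / [3]
  Insert 6 (step 4): P = [2, 5, 6] / [4];  Q = [1, 2, 4] / [3]
  Insert 1 (step 5): P = [1, 5, 6] / [2] / [4];  Q = [1, 2, 4] / [3] / [5]
  Insert 8 (step 6): P = [1, 5, 6, 8] / [2] / [4];  Q = [1, 2, 4, 6] / [3] / [5]
  Insert 3 (step 7): P = [1, 3, 6, 8] / [2, 5] / [4];  Q = [1, 2, 4, 6] / [3, 7] / [5]
  Insert 9 (step 8): P = [1, 3, 6, 8, 9] / [2, 5] / [4];  Q = [1, 2, 4, 6, 8] / [3, 7] / [5]
  Insert 7 (step 9): P = [1, 3, 6, 7, 9] / [2, 5, 8] / [4];  Q = [1, 2, 4, 6, 8] / [3, 7, 9] / [5]
Final shape: (5, 3, 1).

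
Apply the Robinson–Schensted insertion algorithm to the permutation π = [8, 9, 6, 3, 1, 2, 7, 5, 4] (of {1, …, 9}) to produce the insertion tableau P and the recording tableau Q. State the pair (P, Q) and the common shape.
P = [1, 2, 4] / [3, 5] / [6, 7] / [8, 9];  Q = [1, 2, 7] / [3, 6] / [4, 8] / [5, 9];  common shape = (3, 2, 2, 2)

Row-insert the values π_1, π_2, … into P one at a time, bumping the leftmost entry strictly greater than the inserted value down to the next row. The recording tableau Q records, in position (i, j), the step at which that cell was added to P.
  Insert 8 (step 1): P = [8];  Q = [1]
  Insert 9 (step 2): P = [8, 9];  Q = [1, 2]
  Insert 6 (step 3): P = [6, 9] / [8];  Q = [1, 2] / [3]
  Insert 3 (step 4): P = [3, 9] / [6] / [8];  Q = [1, 2] / [3] / [4]
  Insert 1 (step 5): P = [1, 9] / [3] / [6] / [8];  Q = [1, 2] / [3] / [4] / [5]
  Insert 2 (step 6): P = [1, 2] / [3, 9] / [6] / [8];  Q = [1, 2] / [3, 6] / [4] / [5]
  Insert 7 (step 7): P = [1, 2, 7] / [3, 9] / [6] / [8];  Q = [1, 2, 7] / [3, 6] / [4] / [5]
  Insert 5 (step 8): P = [1, 2, 5] / [3, 7] / [6, 9] / [8];  Q = [1, 2, 7] / [3, 6] / [4, 8] / [5]
  Insert 4 (step 9): P = [1, 2, 4] / [3, 5] / [6, 7] / [8, 9];  Q = [1, 2, 7] / [3, 6] / [4, 8] / [5, 9]
Final shape: (3, 2, 2, 2).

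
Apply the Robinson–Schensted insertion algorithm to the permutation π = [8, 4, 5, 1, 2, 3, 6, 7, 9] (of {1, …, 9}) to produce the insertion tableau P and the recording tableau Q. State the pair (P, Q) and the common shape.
P = [1, 2, 3, 6, 7, 9] / [4, 5] / [8];  Q = [1, 3, 6, 7, 8, 9] / [2, 5] / [4];  common shape = (6, 2, 1)

Row-insert the values π_1, π_2, … into P one at a time, bumping the leftmost entry strictly greater than the inserted value down to the next row. The recording tableau Q records, in position (i, j), the step at which that cell was added to P.
  Insert 8 (step 1): P = [8];  Q = [1]
  Insert 4 (step 2): P = [4] / [8];  Q = [1] / [2]
  Insert 5 (step 3): P = [4, 5] / [8];  Q = [1, 3] / [2]
  Insert 1 (step 4): P = [1, 5] / [4] / [8];  Q = [1, 3] / [2] / [4]
  Insert 2 (step 5): P = [1, 2] / [4, 5] / [8];  Q = [1, 3] / [2, 5] / [4]
  Insert 3 (step 6): P = [1, 2, 3] / [4, 5] / [8];  Q = [1, 3, 6] / [2, 5] / [4]
  Insert 6 (step 7): P = [1, 2, 3, 6] / [4, 5] / [8];  Q = [1, 3, 6, 7] / [2, 5] / [4]
  Insert 7 (step 8): P = [1, 2, 3, 6, 7] / [4, 5] / [8];  Q = [1, 3, 6, 7, 8] / [2, 5] / [4]
  Insert 9 (step 9): P = [1, 2, 3, 6, 7, 9] / [4, 5] / [8];  Q = [1, 3, 6, 7, 8, 9] / [2, 5] / [4]
Final shape: (6, 2, 1).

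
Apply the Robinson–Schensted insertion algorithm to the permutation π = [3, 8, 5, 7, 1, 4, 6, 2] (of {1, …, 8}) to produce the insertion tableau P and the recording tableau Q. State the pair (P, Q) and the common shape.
P = [1, 2, 6] / [3, 4, 7] / [5] / [8];  Q = [1, 2, 4] / [3, 6, 7] / [5] / [8];  common shape = (3, 3, 1, 1)

Row-insert the values π_1, π_2, … into P one at a time, bumping the leftmost entry strictly greater than the inserted value down to the next row. The recording tableau Q records, in position (i, j), the step at which that cell was added to P.
  Insert 3 (step 1): P = [3];  Q = [1]
  Insert 8 (step 2): P = [3, 8];  Q = [1, 2]
  Insert 5 (step 3): P = [3, 5] / [8];  Q = [1, 2] / [3]
  Insert 7 (step 4): P = [3, 5, 7] / [8];  Q = [1, 2, 4] / [3]
  Insert 1 (step 5): P = [1, 5, 7] / [3] / [8];  Q = [1, 2, 4] / [3] / [5]
  Insert 4 (step 6): P = [1, 4, 7] / [3, 5] / [8];  Q = [1, 2, 4] / [3, 6] / [5]
  Insert 6 (step 7): P = [1, 4, 6] / [3, 5, 7] / [8];  Q = [1, 2, 4] / [3, 6, 7] / [5]
  Insert 2 (step 8): P = [1, 2, 6] / [3, 4, 7] / [5] / [8];  Q = [1, 2, 4] / [3, 6, 7] / [5] / [8]
Final shape: (3, 3, 1, 1).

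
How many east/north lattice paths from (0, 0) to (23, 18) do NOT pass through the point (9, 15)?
Number of paths = 201223537880

Total paths from (0, 0) to (23, 18): C(41, 23) = 202112640600. Paths through (9, 15): (paths (0, 0) → (9, 15)) × (paths (9, 15) → (23, 18)) = C(24, 9) · C(17, 14) = 1307504 · 680 = 889102720. Avoidance count = 202112640600 − 889102720 = 201223537880.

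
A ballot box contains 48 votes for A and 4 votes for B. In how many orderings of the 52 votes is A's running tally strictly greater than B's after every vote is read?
Strict-lead orderings = 229075

Total orderings of the 52 votes with 48 for A: C(52, 48) = 270725. By the Bertrand ballot formula (Cycle Lemma / reflection principle), the number of orderings in which A is strictly ahead of B throughout is (p − q)/(p + q) · C(p + q, p) = (48 − 4)/(48 + 4) · 270725 = 229075.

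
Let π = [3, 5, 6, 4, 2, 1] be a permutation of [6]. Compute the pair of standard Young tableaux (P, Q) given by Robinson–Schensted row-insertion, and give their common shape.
P = [1, 4, 6] / [2] / [3] / [5];  Q = [1, 2, 3] / [4] / [5] / [6];  common shape = (3, 1, 1, 1)

Row-insert the values π_1, π_2, … into P one at a time, bumping the leftmost entry strictly greater than the inserted value down to the next row. The recording tableau Q records, in position (i, j), the step at which that cell was added to P.
  Insert 3 (step 1): P = [3];  Q = [1]
  Insert 5 (step 2): P = [3, 5];  Q = [1, 2]
  Insert 6 (step 3): P = [3, 5, 6];  Q = [1, 2, 3]
  Insert 4 (step 4): P = [3, 4, 6] / [5];  Q = [1, 2, 3] / [4]
  Insert 2 (step 5): P = [2, 4, 6] / [3] / [5];  Q = [1, 2, 3] / [4] / [5]
  Insert 1 (step 6): P = [1, 4, 6] / [2] / [3] / [5];  Q = [1, 2, 3] / [4] / [5] / [6]
Final shape: (3, 1, 1, 1).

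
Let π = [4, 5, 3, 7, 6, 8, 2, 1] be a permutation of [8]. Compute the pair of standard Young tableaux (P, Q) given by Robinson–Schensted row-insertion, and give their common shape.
P = [1, 5, 6, 8] / [2, 7] / [3] / [4];  Q = [1, 2, 4, 6] / [3, 5] / [7] / [8];  common shape = (4, 2, 1, 1)

Row-insert the values π_1, π_2, … into P one at a time, bumping the leftmost entry strictly greater than the inserted value down to the next row. The recording tableau Q records, in position (i, j), the step at which that cell was added to P.
  Insert 4 (step 1): P = [4];  Q = [1]
  Insert 5 (step 2): P = [4, 5];  Q = [1, 2]
  Insert 3 (step 3): P = [3, 5] / [4];  Q = [1, 2] / [3]
  Insert 7 (step 4): P = [3, 5, 7] / [4];  Q = [1, 2, 4] / [3]
  Insert 6 (step 5): P = [3, 5, 6] / [4, 7];  Q = [1, 2, 4] / [3, 5]
  Insert 8 (step 6): P = [3, 5, 6, 8] / [4, 7];  Q = [1, 2, 4, 6] / [3, 5]
  Insert 2 (step 7): P = [2, 5, 6, 8] / [3, 7] / [4];  Q = [1, 2, 4, 6] / [3, 5] / [7]
  Insert 1 (step 8): P = [1, 5, 6, 8] / [2, 7] / [3] / [4];  Q = [1, 2, 4, 6] / [3, 5] / [7] / [8]
Final shape: (4, 2, 1, 1).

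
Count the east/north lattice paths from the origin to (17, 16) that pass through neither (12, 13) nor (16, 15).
Number of paths = 430514920

Inclusion–exclusion. Total paths: C(33, 17) = 1166803110. Through P₁: C(25, 12)·C(8, 5) = 291216800. Through P₂: C(31, 16)·C(2, 1) = 601080390. Since P₁ is strictly southwest of P₂, a monotone path through both must visit P₁ then P₂; paths through both = C(25, 12)·C(6, 4)·C(2, 1) = 156009000. Avoid both = 1166803110 − 291216800 − 601080390 + 156009000 = 430514920.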